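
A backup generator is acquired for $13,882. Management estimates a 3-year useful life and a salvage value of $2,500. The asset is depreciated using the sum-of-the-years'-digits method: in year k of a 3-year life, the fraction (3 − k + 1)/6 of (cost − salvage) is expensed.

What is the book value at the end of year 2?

Depreciable base = $13,882 − $2,500 = $11,382.
Sum of the years' digits = 3+2+1 = 6.
Year 1: $11,382 × 3/6 = $5,691. Book value $8,191.
Year 2: $11,382 × 2/6 = $3,794. Book value $4,397.

$4,397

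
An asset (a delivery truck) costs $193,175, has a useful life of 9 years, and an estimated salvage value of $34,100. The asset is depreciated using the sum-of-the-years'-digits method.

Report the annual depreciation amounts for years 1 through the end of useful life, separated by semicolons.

$31,815; $28,280; $24,745; $21,210; $17,675; $14,140; $10,605; $7,070; $3,535

Depreciable base = $193,175 − $34,100 = $159,075.
Sum of the years' digits = 9+8+7+6+5+4+3+2+1 = 45.
Year 1: $159,075 × 9/45 = $31,815. Book value $161,360.
Year 2: $159,075 × 8/45 = $28,280. Book value $133,080.
Year 3: $159,075 × 7/45 = $24,745. Book value $108,335.
Year 4: $159,075 × 6/45 = $21,210. Book value $87,125.
Year 5: $159,075 × 5/45 = $17,675. Book value $69,450.
Year 6: $159,075 × 4/45 = $14,140. Book value $55,310.
Year 7: $159,075 × 3/45 = $10,605. Book value $44,705.
Year 8: $159,075 × 2/45 = $7,070. Book value $37,635.
Year 9: $159,075 × 1/45 = $3,535. Book value $34,100.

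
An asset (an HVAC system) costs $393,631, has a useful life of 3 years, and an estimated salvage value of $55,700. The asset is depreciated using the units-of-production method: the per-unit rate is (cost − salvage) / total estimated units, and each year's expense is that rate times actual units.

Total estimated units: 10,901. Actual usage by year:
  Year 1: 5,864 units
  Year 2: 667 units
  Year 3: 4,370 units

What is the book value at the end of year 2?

$191,170

Depreciable base = $393,631 − $55,700 = $337,931.
Rate = $337,931 / 10,901 units = $31 per unit.
Year 1: 5,864 × $31 = $181,784. Book value $211,847.
Year 2: 667 × $31 = $20,677. Book value $191,170.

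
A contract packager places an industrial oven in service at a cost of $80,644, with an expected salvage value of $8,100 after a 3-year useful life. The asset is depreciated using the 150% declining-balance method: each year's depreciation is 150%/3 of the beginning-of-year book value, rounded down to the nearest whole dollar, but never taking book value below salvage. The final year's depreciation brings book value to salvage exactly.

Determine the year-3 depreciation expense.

$12,061

Depreciable base = $80,644 − $8,100 = $72,544.
Year 1: ⌊$80,644 × 150%/3⌋ = $40,322. Book value $40,322.
Year 2: ⌊$40,322 × 150%/3⌋ = $20,161. Book value $20,161.
Year 3 (final): $20,161 − $8,100 = $12,061. Book value $8,100.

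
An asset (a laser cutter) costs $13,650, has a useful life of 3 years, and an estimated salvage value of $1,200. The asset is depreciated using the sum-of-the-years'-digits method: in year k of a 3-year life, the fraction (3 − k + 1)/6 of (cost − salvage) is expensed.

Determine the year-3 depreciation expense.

$2,075

Depreciable base = $13,650 − $1,200 = $12,450.
Sum of the years' digits = 3+2+1 = 6.
Year 1: $12,450 × 3/6 = $6,225. Book value $7,425.
Year 2: $12,450 × 2/6 = $4,150. Book value $3,275.
Year 3: $12,450 × 1/6 = $2,075. Book value $1,200.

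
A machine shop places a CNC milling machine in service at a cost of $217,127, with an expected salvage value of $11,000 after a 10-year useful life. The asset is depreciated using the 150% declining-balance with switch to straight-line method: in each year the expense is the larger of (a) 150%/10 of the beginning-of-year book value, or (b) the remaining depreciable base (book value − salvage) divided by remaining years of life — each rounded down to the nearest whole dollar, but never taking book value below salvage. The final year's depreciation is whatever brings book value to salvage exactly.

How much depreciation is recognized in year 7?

$17,057

Depreciable base = $217,127 − $11,000 = $206,127.
Year 1: DB = ⌊$217,127 × 150%/10⌋ = $32,569; SL = ⌊$206,127/10⌋ = $20,612 → take DB $32,569. Book value $184,558.
Year 2: DB = ⌊$184,558 × 150%/10⌋ = $27,683; SL = ⌊$173,558/9⌋ = $19,284 → take DB $27,683. Book value $156,875.
Year 3: DB = ⌊$156,875 × 150%/10⌋ = $23,531; SL = ⌊$145,875/8⌋ = $18,234 → take DB $23,531. Book value $133,344.
Year 4: DB = ⌊$133,344 × 150%/10⌋ = $20,001; SL = ⌊$122,344/7⌋ = $17,477 → take DB $20,001. Book value $113,343.
Year 5: DB = ⌊$113,343 × 150%/10⌋ = $17,001; SL = ⌊$102,343/6⌋ = $17,057 → take SL $17,057. Book value $96,286.
Year 6: DB = ⌊$96,286 × 150%/10⌋ = $14,442; SL = ⌊$85,286/5⌋ = $17,057 → take SL $17,057. Book value $79,229.
Year 7: DB = ⌊$79,229 × 150%/10⌋ = $11,884; SL = ⌊$68,229/4⌋ = $17,057 → take SL $17,057. Book value $62,172.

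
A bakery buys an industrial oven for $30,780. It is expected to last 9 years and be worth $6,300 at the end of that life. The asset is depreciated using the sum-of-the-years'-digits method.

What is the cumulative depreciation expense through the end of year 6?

Depreciable base = $30,780 − $6,300 = $24,480.
Sum of the years' digits = 9+8+7+6+5+4+3+2+1 = 45.
Year 1: $24,480 × 9/45 = $4,896. Book value $25,884.
Year 2: $24,480 × 8/45 = $4,352. Book value $21,532.
Year 3: $24,480 × 7/45 = $3,808. Book value $17,724.
Year 4: $24,480 × 6/45 = $3,264. Book value $14,460.
Year 5: $24,480 × 5/45 = $2,720. Book value $11,740.
Year 6: $24,480 × 4/45 = $2,176. Book value $9,564.
Accumulated through year 6 = $30,780 − $9,564 = $21,216.

$21,216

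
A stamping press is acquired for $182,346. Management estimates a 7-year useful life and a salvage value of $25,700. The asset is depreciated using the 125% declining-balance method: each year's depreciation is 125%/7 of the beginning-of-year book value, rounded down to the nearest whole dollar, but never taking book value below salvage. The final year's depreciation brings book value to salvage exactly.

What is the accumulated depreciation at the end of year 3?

$81,279

Depreciable base = $182,346 − $25,700 = $156,646.
Year 1: ⌊$182,346 × 125%/7⌋ = $32,561. Book value $149,785.
Year 2: ⌊$149,785 × 125%/7⌋ = $26,747. Book value $123,038.
Year 3: ⌊$123,038 × 125%/7⌋ = $21,971. Book value $101,067.
Accumulated through year 3 = $182,346 − $101,067 = $81,279.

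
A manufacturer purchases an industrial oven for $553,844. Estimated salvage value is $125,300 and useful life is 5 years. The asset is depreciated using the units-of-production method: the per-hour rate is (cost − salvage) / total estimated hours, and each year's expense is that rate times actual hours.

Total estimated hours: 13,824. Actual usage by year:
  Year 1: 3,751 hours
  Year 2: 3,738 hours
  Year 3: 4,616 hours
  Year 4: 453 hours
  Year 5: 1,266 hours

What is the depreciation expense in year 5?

$39,246

Depreciable base = $553,844 − $125,300 = $428,544.
Rate = $428,544 / 13,824 hours = $31 per hour.
Year 1: 3,751 × $31 = $116,281. Book value $437,563.
Year 2: 3,738 × $31 = $115,878. Book value $321,685.
Year 3: 4,616 × $31 = $143,096. Book value $178,589.
Year 4: 453 × $31 = $14,043. Book value $164,546.
Year 5: 1,266 × $31 = $39,246. Book value $125,300.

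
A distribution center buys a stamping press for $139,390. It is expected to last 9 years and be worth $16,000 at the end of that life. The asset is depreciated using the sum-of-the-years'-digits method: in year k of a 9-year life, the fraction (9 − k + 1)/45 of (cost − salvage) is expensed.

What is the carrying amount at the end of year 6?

$32,452

Depreciable base = $139,390 − $16,000 = $123,390.
Sum of the years' digits = 9+8+7+6+5+4+3+2+1 = 45.
Year 1: $123,390 × 9/45 = $24,678. Book value $114,712.
Year 2: $123,390 × 8/45 = $21,936. Book value $92,776.
Year 3: $123,390 × 7/45 = $19,194. Book value $73,582.
Year 4: $123,390 × 6/45 = $16,452. Book value $57,130.
Year 5: $123,390 × 5/45 = $13,710. Book value $43,420.
Year 6: $123,390 × 4/45 = $10,968. Book value $32,452.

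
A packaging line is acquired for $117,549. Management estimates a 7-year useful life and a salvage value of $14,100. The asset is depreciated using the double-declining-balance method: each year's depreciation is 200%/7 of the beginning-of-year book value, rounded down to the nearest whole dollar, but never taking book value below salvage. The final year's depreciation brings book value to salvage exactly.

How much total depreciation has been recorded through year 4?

Depreciable base = $117,549 − $14,100 = $103,449.
Year 1: ⌊$117,549 × 200%/7⌋ = $33,585. Book value $83,964.
Year 2: ⌊$83,964 × 200%/7⌋ = $23,989. Book value $59,975.
Year 3: ⌊$59,975 × 200%/7⌋ = $17,135. Book value $42,840.
Year 4: ⌊$42,840 × 200%/7⌋ = $12,240. Book value $30,600.
Accumulated through year 4 = $117,549 − $30,600 = $86,949.

$86,949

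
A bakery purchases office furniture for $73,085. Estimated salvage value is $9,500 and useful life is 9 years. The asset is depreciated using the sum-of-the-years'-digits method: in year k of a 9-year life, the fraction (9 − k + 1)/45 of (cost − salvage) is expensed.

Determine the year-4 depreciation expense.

Depreciable base = $73,085 − $9,500 = $63,585.
Sum of the years' digits = 9+8+7+6+5+4+3+2+1 = 45.
Year 1: $63,585 × 9/45 = $12,717. Book value $60,368.
Year 2: $63,585 × 8/45 = $11,304. Book value $49,064.
Year 3: $63,585 × 7/45 = $9,891. Book value $39,173.
Year 4: $63,585 × 6/45 = $8,478. Book value $30,695.

$8,478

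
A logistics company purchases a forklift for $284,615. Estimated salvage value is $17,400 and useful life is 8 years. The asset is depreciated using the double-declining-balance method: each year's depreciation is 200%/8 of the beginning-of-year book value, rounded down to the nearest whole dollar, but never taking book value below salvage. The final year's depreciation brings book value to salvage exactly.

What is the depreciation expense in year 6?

$16,885

Depreciable base = $284,615 − $17,400 = $267,215.
Year 1: ⌊$284,615 × 200%/8⌋ = $71,153. Book value $213,462.
Year 2: ⌊$213,462 × 200%/8⌋ = $53,365. Book value $160,097.
Year 3: ⌊$160,097 × 200%/8⌋ = $40,024. Book value $120,073.
Year 4: ⌊$120,073 × 200%/8⌋ = $30,018. Book value $90,055.
Year 5: ⌊$90,055 × 200%/8⌋ = $22,513. Book value $67,542.
Year 6: ⌊$67,542 × 200%/8⌋ = $16,885. Book value $50,657.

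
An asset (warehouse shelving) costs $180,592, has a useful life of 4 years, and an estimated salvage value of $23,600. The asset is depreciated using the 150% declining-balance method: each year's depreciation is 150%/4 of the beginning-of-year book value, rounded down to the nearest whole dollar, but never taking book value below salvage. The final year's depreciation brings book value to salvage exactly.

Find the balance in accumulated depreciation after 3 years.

Depreciable base = $180,592 − $23,600 = $156,992.
Year 1: ⌊$180,592 × 150%/4⌋ = $67,722. Book value $112,870.
Year 2: ⌊$112,870 × 150%/4⌋ = $42,326. Book value $70,544.
Year 3: ⌊$70,544 × 150%/4⌋ = $26,454. Book value $44,090.
Accumulated through year 3 = $180,592 − $44,090 = $136,502.

$136,502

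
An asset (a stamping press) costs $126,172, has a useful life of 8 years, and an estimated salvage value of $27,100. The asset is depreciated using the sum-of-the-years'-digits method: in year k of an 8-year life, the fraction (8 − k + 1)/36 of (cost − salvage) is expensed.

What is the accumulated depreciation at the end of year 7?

Depreciable base = $126,172 − $27,100 = $99,072.
Sum of the years' digits = 8+7+6+5+4+3+2+1 = 36.
Year 1: $99,072 × 8/36 = $22,016. Book value $104,156.
Year 2: $99,072 × 7/36 = $19,264. Book value $84,892.
Year 3: $99,072 × 6/36 = $16,512. Book value $68,380.
Year 4: $99,072 × 5/36 = $13,760. Book value $54,620.
Year 5: $99,072 × 4/36 = $11,008. Book value $43,612.
Year 6: $99,072 × 3/36 = $8,256. Book value $35,356.
Year 7: $99,072 × 2/36 = $5,504. Book value $29,852.
Accumulated through year 7 = $126,172 − $29,852 = $96,320.

$96,320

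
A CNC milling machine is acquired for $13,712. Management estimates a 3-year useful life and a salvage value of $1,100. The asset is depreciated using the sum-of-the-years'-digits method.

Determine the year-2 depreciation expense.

Depreciable base = $13,712 − $1,100 = $12,612.
Sum of the years' digits = 3+2+1 = 6.
Year 1: $12,612 × 3/6 = $6,306. Book value $7,406.
Year 2: $12,612 × 2/6 = $4,204. Book value $3,202.

$4,204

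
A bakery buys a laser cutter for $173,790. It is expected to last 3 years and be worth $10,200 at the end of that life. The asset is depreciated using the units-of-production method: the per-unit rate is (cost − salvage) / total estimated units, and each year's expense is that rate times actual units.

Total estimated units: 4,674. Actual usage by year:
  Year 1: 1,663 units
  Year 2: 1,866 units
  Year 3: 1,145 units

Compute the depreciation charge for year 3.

Depreciable base = $173,790 − $10,200 = $163,590.
Rate = $163,590 / 4,674 units = $35 per unit.
Year 1: 1,663 × $35 = $58,205. Book value $115,585.
Year 2: 1,866 × $35 = $65,310. Book value $50,275.
Year 3: 1,145 × $35 = $40,075. Book value $10,200.

$40,075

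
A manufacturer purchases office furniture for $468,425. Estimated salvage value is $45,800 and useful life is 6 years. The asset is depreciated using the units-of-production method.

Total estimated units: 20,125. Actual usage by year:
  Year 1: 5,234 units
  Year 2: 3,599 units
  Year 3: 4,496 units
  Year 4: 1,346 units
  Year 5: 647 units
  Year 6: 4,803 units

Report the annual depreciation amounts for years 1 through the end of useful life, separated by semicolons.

Depreciable base = $468,425 − $45,800 = $422,625.
Rate = $422,625 / 20,125 units = $21 per unit.
Year 1: 5,234 × $21 = $109,914. Book value $358,511.
Year 2: 3,599 × $21 = $75,579. Book value $282,932.
Year 3: 4,496 × $21 = $94,416. Book value $188,516.
Year 4: 1,346 × $21 = $28,266. Book value $160,250.
Year 5: 647 × $21 = $13,587. Book value $146,663.
Year 6: 4,803 × $21 = $100,863. Book value $45,800.

$109,914; $75,579; $94,416; $28,266; $13,587; $100,863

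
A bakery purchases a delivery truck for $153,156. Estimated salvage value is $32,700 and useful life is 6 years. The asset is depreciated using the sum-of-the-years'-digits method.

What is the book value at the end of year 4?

$49,908

Depreciable base = $153,156 − $32,700 = $120,456.
Sum of the years' digits = 6+5+4+3+2+1 = 21.
Year 1: $120,456 × 6/21 = $34,416. Book value $118,740.
Year 2: $120,456 × 5/21 = $28,680. Book value $90,060.
Year 3: $120,456 × 4/21 = $22,944. Book value $67,116.
Year 4: $120,456 × 3/21 = $17,208. Book value $49,908.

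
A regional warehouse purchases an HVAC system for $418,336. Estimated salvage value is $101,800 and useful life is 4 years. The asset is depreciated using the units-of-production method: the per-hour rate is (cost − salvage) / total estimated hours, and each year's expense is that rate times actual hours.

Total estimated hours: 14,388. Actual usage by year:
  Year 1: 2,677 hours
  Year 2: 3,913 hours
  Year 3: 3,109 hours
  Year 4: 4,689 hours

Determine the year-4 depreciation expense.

Depreciable base = $418,336 − $101,800 = $316,536.
Rate = $316,536 / 14,388 hours = $22 per hour.
Year 1: 2,677 × $22 = $58,894. Book value $359,442.
Year 2: 3,913 × $22 = $86,086. Book value $273,356.
Year 3: 3,109 × $22 = $68,398. Book value $204,958.
Year 4: 4,689 × $22 = $103,158. Book value $101,800.

$103,158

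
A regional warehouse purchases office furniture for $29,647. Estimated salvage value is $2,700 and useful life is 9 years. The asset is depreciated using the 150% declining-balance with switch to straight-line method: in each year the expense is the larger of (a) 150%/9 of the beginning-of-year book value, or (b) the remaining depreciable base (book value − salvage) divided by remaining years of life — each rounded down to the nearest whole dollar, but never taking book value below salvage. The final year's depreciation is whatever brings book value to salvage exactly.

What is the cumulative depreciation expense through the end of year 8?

$24,643

Depreciable base = $29,647 − $2,700 = $26,947.
Year 1: DB = ⌊$29,647 × 150%/9⌋ = $4,941; SL = ⌊$26,947/9⌋ = $2,994 → take DB $4,941. Book value $24,706.
Year 2: DB = ⌊$24,706 × 150%/9⌋ = $4,117; SL = ⌊$22,006/8⌋ = $2,750 → take DB $4,117. Book value $20,589.
Year 3: DB = ⌊$20,589 × 150%/9⌋ = $3,431; SL = ⌊$17,889/7⌋ = $2,555 → take DB $3,431. Book value $17,158.
Year 4: DB = ⌊$17,158 × 150%/9⌋ = $2,859; SL = ⌊$14,458/6⌋ = $2,409 → take DB $2,859. Book value $14,299.
Year 5: DB = ⌊$14,299 × 150%/9⌋ = $2,383; SL = ⌊$11,599/5⌋ = $2,319 → take DB $2,383. Book value $11,916.
Year 6: DB = ⌊$11,916 × 150%/9⌋ = $1,986; SL = ⌊$9,216/4⌋ = $2,304 → take SL $2,304. Book value $9,612.
Year 7: DB = ⌊$9,612 × 150%/9⌋ = $1,602; SL = ⌊$6,912/3⌋ = $2,304 → take SL $2,304. Book value $7,308.
Year 8: DB = ⌊$7,308 × 150%/9⌋ = $1,218; SL = ⌊$4,608/2⌋ = $2,304 → take SL $2,304. Book value $5,004.
Accumulated through year 8 = $29,647 − $5,004 = $24,643.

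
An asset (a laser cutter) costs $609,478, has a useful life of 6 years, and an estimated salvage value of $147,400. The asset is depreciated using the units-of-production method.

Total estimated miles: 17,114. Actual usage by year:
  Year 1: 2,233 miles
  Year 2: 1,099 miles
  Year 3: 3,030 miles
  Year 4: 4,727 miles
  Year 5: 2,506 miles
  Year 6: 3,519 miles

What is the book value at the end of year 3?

$437,704

Depreciable base = $609,478 − $147,400 = $462,078.
Rate = $462,078 / 17,114 miles = $27 per mile.
Year 1: 2,233 × $27 = $60,291. Book value $549,187.
Year 2: 1,099 × $27 = $29,673. Book value $519,514.
Year 3: 3,030 × $27 = $81,810. Book value $437,704.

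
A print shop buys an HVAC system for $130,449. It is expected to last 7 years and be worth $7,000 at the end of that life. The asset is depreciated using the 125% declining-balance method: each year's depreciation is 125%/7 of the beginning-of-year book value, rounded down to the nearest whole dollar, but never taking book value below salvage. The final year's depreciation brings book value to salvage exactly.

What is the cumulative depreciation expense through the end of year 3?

$58,146

Depreciable base = $130,449 − $7,000 = $123,449.
Year 1: ⌊$130,449 × 125%/7⌋ = $23,294. Book value $107,155.
Year 2: ⌊$107,155 × 125%/7⌋ = $19,134. Book value $88,021.
Year 3: ⌊$88,021 × 125%/7⌋ = $15,718. Book value $72,303.
Accumulated through year 3 = $130,449 − $72,303 = $58,146.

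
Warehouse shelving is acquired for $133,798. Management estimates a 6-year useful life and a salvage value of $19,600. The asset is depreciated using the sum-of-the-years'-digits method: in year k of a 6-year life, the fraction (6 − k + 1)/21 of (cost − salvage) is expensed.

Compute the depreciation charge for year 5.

$10,876

Depreciable base = $133,798 − $19,600 = $114,198.
Sum of the years' digits = 6+5+4+3+2+1 = 21.
Year 1: $114,198 × 6/21 = $32,628. Book value $101,170.
Year 2: $114,198 × 5/21 = $27,190. Book value $73,980.
Year 3: $114,198 × 4/21 = $21,752. Book value $52,228.
Year 4: $114,198 × 3/21 = $16,314. Book value $35,914.
Year 5: $114,198 × 2/21 = $10,876. Book value $25,038.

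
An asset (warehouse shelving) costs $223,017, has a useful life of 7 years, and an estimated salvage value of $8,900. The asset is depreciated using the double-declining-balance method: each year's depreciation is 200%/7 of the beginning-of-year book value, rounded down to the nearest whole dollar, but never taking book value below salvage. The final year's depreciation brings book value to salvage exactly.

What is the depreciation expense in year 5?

Depreciable base = $223,017 − $8,900 = $214,117.
Year 1: ⌊$223,017 × 200%/7⌋ = $63,719. Book value $159,298.
Year 2: ⌊$159,298 × 200%/7⌋ = $45,513. Book value $113,785.
Year 3: ⌊$113,785 × 200%/7⌋ = $32,510. Book value $81,275.
Year 4: ⌊$81,275 × 200%/7⌋ = $23,221. Book value $58,054.
Year 5: ⌊$58,054 × 200%/7⌋ = $16,586. Book value $41,468.

$16,586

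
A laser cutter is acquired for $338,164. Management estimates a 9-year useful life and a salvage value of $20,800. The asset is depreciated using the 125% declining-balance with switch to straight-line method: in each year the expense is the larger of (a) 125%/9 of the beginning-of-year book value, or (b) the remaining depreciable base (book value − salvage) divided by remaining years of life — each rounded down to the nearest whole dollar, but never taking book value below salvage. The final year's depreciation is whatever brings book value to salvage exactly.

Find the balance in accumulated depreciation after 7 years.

$252,321

Depreciable base = $338,164 − $20,800 = $317,364.
Year 1: DB = ⌊$338,164 × 125%/9⌋ = $46,967; SL = ⌊$317,364/9⌋ = $35,262 → take DB $46,967. Book value $291,197.
Year 2: DB = ⌊$291,197 × 125%/9⌋ = $40,444; SL = ⌊$270,397/8⌋ = $33,799 → take DB $40,444. Book value $250,753.
Year 3: DB = ⌊$250,753 × 125%/9⌋ = $34,826; SL = ⌊$229,953/7⌋ = $32,850 → take DB $34,826. Book value $215,927.
Year 4: DB = ⌊$215,927 × 125%/9⌋ = $29,989; SL = ⌊$195,127/6⌋ = $32,521 → take SL $32,521. Book value $183,406.
Year 5: DB = ⌊$183,406 × 125%/9⌋ = $25,473; SL = ⌊$162,606/5⌋ = $32,521 → take SL $32,521. Book value $150,885.
Year 6: DB = ⌊$150,885 × 125%/9⌋ = $20,956; SL = ⌊$130,085/4⌋ = $32,521 → take SL $32,521. Book value $118,364.
Year 7: DB = ⌊$118,364 × 125%/9⌋ = $16,439; SL = ⌊$97,564/3⌋ = $32,521 → take SL $32,521. Book value $85,843.
Accumulated through year 7 = $338,164 − $85,843 = $252,321.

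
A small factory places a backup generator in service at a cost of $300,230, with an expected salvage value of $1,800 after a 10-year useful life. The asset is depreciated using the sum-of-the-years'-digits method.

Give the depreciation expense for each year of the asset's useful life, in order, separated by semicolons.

Depreciable base = $300,230 − $1,800 = $298,430.
Sum of the years' digits = 10+9+8+7+6+5+4+3+2+1 = 55.
Year 1: $298,430 × 10/55 = $54,260. Book value $245,970.
Year 2: $298,430 × 9/55 = $48,834. Book value $197,136.
Year 3: $298,430 × 8/55 = $43,408. Book value $153,728.
Year 4: $298,430 × 7/55 = $37,982. Book value $115,746.
Year 5: $298,430 × 6/55 = $32,556. Book value $83,190.
Year 6: $298,430 × 5/55 = $27,130. Book value $56,060.
Year 7: $298,430 × 4/55 = $21,704. Book value $34,356.
Year 8: $298,430 × 3/55 = $16,278. Book value $18,078.
Year 9: $298,430 × 2/55 = $10,852. Book value $7,226.
Year 10: $298,430 × 1/55 = $5,426. Book value $1,800.

$54,260; $48,834; $43,408; $37,982; $32,556; $27,130; $21,704; $16,278; $10,852; $5,426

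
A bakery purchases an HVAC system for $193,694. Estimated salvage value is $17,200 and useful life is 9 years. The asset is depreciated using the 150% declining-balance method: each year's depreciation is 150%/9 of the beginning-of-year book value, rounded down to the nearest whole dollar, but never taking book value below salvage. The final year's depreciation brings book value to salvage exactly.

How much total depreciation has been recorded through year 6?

Depreciable base = $193,694 − $17,200 = $176,494.
Year 1: ⌊$193,694 × 150%/9⌋ = $32,282. Book value $161,412.
Year 2: ⌊$161,412 × 150%/9⌋ = $26,902. Book value $134,510.
Year 3: ⌊$134,510 × 150%/9⌋ = $22,418. Book value $112,092.
Year 4: ⌊$112,092 × 150%/9⌋ = $18,682. Book value $93,410.
Year 5: ⌊$93,410 × 150%/9⌋ = $15,568. Book value $77,842.
Year 6: ⌊$77,842 × 150%/9⌋ = $12,973. Book value $64,869.
Accumulated through year 6 = $193,694 − $64,869 = $128,825.

$128,825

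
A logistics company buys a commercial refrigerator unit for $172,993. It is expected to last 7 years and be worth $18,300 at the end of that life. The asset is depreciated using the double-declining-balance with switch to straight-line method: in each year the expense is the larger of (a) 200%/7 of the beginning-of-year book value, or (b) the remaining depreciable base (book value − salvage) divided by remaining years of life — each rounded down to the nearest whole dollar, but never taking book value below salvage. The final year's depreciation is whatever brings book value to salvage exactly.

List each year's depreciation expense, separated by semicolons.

$49,426; $35,304; $25,218; $18,012; $12,866; $9,190; $4,677

Depreciable base = $172,993 − $18,300 = $154,693.
Year 1: DB = ⌊$172,993 × 200%/7⌋ = $49,426; SL = ⌊$154,693/7⌋ = $22,099 → take DB $49,426. Book value $123,567.
Year 2: DB = ⌊$123,567 × 200%/7⌋ = $35,304; SL = ⌊$105,267/6⌋ = $17,544 → take DB $35,304. Book value $88,263.
Year 3: DB = ⌊$88,263 × 200%/7⌋ = $25,218; SL = ⌊$69,963/5⌋ = $13,992 → take DB $25,218. Book value $63,045.
Year 4: DB = ⌊$63,045 × 200%/7⌋ = $18,012; SL = ⌊$44,745/4⌋ = $11,186 → take DB $18,012. Book value $45,033.
Year 5: DB = ⌊$45,033 × 200%/7⌋ = $12,866; SL = ⌊$26,733/3⌋ = $8,911 → take DB $12,866. Book value $32,167.
Year 6: DB = ⌊$32,167 × 200%/7⌋ = $9,190; SL = ⌊$13,867/2⌋ = $6,933 → take DB $9,190. Book value $22,977.
Year 7 (final): $22,977 − $18,300 = $4,677. Book value $18,300.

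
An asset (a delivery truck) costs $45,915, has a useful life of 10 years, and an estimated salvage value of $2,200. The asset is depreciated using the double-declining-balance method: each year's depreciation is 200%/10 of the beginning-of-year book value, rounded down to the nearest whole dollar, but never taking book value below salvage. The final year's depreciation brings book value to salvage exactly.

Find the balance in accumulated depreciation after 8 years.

Depreciable base = $45,915 − $2,200 = $43,715.
Year 1: ⌊$45,915 × 200%/10⌋ = $9,183. Book value $36,732.
Year 2: ⌊$36,732 × 200%/10⌋ = $7,346. Book value $29,386.
Year 3: ⌊$29,386 × 200%/10⌋ = $5,877. Book value $23,509.
Year 4: ⌊$23,509 × 200%/10⌋ = $4,701. Book value $18,808.
Year 5: ⌊$18,808 × 200%/10⌋ = $3,761. Book value $15,047.
Year 6: ⌊$15,047 × 200%/10⌋ = $3,009. Book value $12,038.
Year 7: ⌊$12,038 × 200%/10⌋ = $2,407. Book value $9,631.
Year 8: ⌊$9,631 × 200%/10⌋ = $1,926. Book value $7,705.
Accumulated through year 8 = $45,915 − $7,705 = $38,210.

$38,210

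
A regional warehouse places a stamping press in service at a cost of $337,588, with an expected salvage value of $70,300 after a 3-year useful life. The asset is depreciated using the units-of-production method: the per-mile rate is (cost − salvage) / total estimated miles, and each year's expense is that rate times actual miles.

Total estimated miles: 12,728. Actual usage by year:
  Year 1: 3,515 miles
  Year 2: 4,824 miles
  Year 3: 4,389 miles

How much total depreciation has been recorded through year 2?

$175,119

Depreciable base = $337,588 − $70,300 = $267,288.
Rate = $267,288 / 12,728 miles = $21 per mile.
Year 1: 3,515 × $21 = $73,815. Book value $263,773.
Year 2: 4,824 × $21 = $101,304. Book value $162,469.
Accumulated through year 2 = $337,588 − $162,469 = $175,119.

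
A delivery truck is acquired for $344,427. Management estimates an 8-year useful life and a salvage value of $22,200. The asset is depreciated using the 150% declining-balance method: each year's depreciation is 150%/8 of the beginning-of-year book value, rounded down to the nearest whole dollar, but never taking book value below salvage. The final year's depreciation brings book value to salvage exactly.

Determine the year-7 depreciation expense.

$18,579

Depreciable base = $344,427 − $22,200 = $322,227.
Year 1: ⌊$344,427 × 150%/8⌋ = $64,580. Book value $279,847.
Year 2: ⌊$279,847 × 150%/8⌋ = $52,471. Book value $227,376.
Year 3: ⌊$227,376 × 150%/8⌋ = $42,633. Book value $184,743.
Year 4: ⌊$184,743 × 150%/8⌋ = $34,639. Book value $150,104.
Year 5: ⌊$150,104 × 150%/8⌋ = $28,144. Book value $121,960.
Year 6: ⌊$121,960 × 150%/8⌋ = $22,867. Book value $99,093.
Year 7: ⌊$99,093 × 150%/8⌋ = $18,579. Book value $80,514.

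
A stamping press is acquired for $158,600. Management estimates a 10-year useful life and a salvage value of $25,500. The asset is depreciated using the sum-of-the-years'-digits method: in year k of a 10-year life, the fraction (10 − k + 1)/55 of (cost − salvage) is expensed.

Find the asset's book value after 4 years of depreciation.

Depreciable base = $158,600 − $25,500 = $133,100.
Sum of the years' digits = 10+9+8+7+6+5+4+3+2+1 = 55.
Year 1: $133,100 × 10/55 = $24,200. Book value $134,400.
Year 2: $133,100 × 9/55 = $21,780. Book value $112,620.
Year 3: $133,100 × 8/55 = $19,360. Book value $93,260.
Year 4: $133,100 × 7/55 = $16,940. Book value $76,320.

$76,320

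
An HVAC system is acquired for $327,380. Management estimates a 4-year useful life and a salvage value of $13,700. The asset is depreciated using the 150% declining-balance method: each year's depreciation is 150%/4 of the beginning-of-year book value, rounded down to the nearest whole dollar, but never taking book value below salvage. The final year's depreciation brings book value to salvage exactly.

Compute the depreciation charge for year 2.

$76,729

Depreciable base = $327,380 − $13,700 = $313,680.
Year 1: ⌊$327,380 × 150%/4⌋ = $122,767. Book value $204,613.
Year 2: ⌊$204,613 × 150%/4⌋ = $76,729. Book value $127,884.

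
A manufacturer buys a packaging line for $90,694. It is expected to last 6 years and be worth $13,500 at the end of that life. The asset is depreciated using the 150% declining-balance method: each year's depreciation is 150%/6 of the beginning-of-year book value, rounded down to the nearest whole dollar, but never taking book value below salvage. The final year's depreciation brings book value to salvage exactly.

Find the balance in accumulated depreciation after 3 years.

Depreciable base = $90,694 − $13,500 = $77,194.
Year 1: ⌊$90,694 × 150%/6⌋ = $22,673. Book value $68,021.
Year 2: ⌊$68,021 × 150%/6⌋ = $17,005. Book value $51,016.
Year 3: ⌊$51,016 × 150%/6⌋ = $12,754. Book value $38,262.
Accumulated through year 3 = $90,694 − $38,262 = $52,432.

$52,432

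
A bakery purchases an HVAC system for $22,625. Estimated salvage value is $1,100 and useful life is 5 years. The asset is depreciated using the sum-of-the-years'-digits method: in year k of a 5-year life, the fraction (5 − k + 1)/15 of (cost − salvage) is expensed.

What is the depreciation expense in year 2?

Depreciable base = $22,625 − $1,100 = $21,525.
Sum of the years' digits = 5+4+3+2+1 = 15.
Year 1: $21,525 × 5/15 = $7,175. Book value $15,450.
Year 2: $21,525 × 4/15 = $5,740. Book value $9,710.

$5,740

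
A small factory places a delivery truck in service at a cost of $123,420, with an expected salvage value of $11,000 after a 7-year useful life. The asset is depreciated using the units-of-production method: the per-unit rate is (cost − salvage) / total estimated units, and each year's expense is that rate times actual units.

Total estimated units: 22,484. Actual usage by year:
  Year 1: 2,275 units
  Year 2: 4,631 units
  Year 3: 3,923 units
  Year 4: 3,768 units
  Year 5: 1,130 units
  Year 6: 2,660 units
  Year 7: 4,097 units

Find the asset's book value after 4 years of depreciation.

$50,435

Depreciable base = $123,420 − $11,000 = $112,420.
Rate = $112,420 / 22,484 units = $5 per unit.
Year 1: 2,275 × $5 = $11,375. Book value $112,045.
Year 2: 4,631 × $5 = $23,155. Book value $88,890.
Year 3: 3,923 × $5 = $19,615. Book value $69,275.
Year 4: 3,768 × $5 = $18,840. Book value $50,435.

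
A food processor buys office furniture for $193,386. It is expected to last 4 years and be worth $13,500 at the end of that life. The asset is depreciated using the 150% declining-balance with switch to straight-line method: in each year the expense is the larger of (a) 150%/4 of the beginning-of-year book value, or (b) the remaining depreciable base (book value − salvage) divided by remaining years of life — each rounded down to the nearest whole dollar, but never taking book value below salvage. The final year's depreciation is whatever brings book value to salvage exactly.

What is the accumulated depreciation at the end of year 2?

$117,844

Depreciable base = $193,386 − $13,500 = $179,886.
Year 1: DB = ⌊$193,386 × 150%/4⌋ = $72,519; SL = ⌊$179,886/4⌋ = $44,971 → take DB $72,519. Book value $120,867.
Year 2: DB = ⌊$120,867 × 150%/4⌋ = $45,325; SL = ⌊$107,367/3⌋ = $35,789 → take DB $45,325. Book value $75,542.
Accumulated through year 2 = $193,386 − $75,542 = $117,844.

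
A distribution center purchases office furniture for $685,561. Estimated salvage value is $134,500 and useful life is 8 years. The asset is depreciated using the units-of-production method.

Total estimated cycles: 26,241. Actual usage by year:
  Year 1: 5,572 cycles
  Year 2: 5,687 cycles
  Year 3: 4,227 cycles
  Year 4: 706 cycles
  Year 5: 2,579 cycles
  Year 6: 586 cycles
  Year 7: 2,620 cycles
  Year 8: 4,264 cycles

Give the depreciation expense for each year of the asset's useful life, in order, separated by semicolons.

$117,012; $119,427; $88,767; $14,826; $54,159; $12,306; $55,020; $89,544

Depreciable base = $685,561 − $134,500 = $551,061.
Rate = $551,061 / 26,241 cycles = $21 per cycle.
Year 1: 5,572 × $21 = $117,012. Book value $568,549.
Year 2: 5,687 × $21 = $119,427. Book value $449,122.
Year 3: 4,227 × $21 = $88,767. Book value $360,355.
Year 4: 706 × $21 = $14,826. Book value $345,529.
Year 5: 2,579 × $21 = $54,159. Book value $291,370.
Year 6: 586 × $21 = $12,306. Book value $279,064.
Year 7: 2,620 × $21 = $55,020. Book value $224,044.
Year 8: 4,264 × $21 = $89,544. Book value $134,500.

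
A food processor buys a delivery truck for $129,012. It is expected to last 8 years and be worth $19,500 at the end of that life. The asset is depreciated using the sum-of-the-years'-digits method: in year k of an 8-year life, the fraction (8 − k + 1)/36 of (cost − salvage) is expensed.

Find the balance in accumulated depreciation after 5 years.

Depreciable base = $129,012 − $19,500 = $109,512.
Sum of the years' digits = 8+7+6+5+4+3+2+1 = 36.
Year 1: $109,512 × 8/36 = $24,336. Book value $104,676.
Year 2: $109,512 × 7/36 = $21,294. Book value $83,382.
Year 3: $109,512 × 6/36 = $18,252. Book value $65,130.
Year 4: $109,512 × 5/36 = $15,210. Book value $49,920.
Year 5: $109,512 × 4/36 = $12,168. Book value $37,752.
Accumulated through year 5 = $129,012 − $37,752 = $91,260.

$91,260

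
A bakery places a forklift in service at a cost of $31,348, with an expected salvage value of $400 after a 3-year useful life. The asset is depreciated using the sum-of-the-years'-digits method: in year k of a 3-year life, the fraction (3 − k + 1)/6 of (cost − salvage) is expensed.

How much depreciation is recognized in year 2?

$10,316

Depreciable base = $31,348 − $400 = $30,948.
Sum of the years' digits = 3+2+1 = 6.
Year 1: $30,948 × 3/6 = $15,474. Book value $15,874.
Year 2: $30,948 × 2/6 = $10,316. Book value $5,558.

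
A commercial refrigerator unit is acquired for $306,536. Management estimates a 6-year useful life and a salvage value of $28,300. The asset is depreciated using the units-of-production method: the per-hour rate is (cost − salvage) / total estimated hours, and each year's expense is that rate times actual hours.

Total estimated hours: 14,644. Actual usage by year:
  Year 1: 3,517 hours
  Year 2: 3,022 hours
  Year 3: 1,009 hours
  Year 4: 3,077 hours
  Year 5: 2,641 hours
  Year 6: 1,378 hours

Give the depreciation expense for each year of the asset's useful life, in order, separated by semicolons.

$66,823; $57,418; $19,171; $58,463; $50,179; $26,182

Depreciable base = $306,536 − $28,300 = $278,236.
Rate = $278,236 / 14,644 hours = $19 per hour.
Year 1: 3,517 × $19 = $66,823. Book value $239,713.
Year 2: 3,022 × $19 = $57,418. Book value $182,295.
Year 3: 1,009 × $19 = $19,171. Book value $163,124.
Year 4: 3,077 × $19 = $58,463. Book value $104,661.
Year 5: 2,641 × $19 = $50,179. Book value $54,482.
Year 6: 1,378 × $19 = $26,182. Book value $28,300.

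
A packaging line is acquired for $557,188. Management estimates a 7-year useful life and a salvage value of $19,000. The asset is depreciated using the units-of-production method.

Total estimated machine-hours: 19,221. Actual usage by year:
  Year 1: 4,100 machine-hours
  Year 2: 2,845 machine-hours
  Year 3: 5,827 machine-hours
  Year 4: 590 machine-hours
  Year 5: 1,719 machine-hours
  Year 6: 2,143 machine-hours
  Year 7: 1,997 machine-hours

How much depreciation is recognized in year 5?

Depreciable base = $557,188 − $19,000 = $538,188.
Rate = $538,188 / 19,221 machine-hours = $28 per machine-hour.
Year 1: 4,100 × $28 = $114,800. Book value $442,388.
Year 2: 2,845 × $28 = $79,660. Book value $362,728.
Year 3: 5,827 × $28 = $163,156. Book value $199,572.
Year 4: 590 × $28 = $16,520. Book value $183,052.
Year 5: 1,719 × $28 = $48,132. Book value $134,920.

$48,132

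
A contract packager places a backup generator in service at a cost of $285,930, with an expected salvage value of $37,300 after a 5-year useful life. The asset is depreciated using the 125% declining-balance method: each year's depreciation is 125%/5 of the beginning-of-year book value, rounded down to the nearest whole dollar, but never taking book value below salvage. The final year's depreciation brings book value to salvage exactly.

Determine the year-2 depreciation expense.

$53,612

Depreciable base = $285,930 − $37,300 = $248,630.
Year 1: ⌊$285,930 × 125%/5⌋ = $71,482. Book value $214,448.
Year 2: ⌊$214,448 × 125%/5⌋ = $53,612. Book value $160,836.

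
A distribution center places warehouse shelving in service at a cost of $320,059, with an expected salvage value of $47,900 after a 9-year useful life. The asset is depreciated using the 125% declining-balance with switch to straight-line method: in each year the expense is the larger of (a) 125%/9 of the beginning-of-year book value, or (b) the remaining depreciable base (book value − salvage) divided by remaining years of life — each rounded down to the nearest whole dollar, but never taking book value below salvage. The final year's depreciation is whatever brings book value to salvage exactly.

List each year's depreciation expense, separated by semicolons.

$44,452; $38,278; $32,962; $28,384; $25,616; $25,616; $25,617; $25,617; $25,617

Depreciable base = $320,059 − $47,900 = $272,159.
Year 1: DB = ⌊$320,059 × 125%/9⌋ = $44,452; SL = ⌊$272,159/9⌋ = $30,239 → take DB $44,452. Book value $275,607.
Year 2: DB = ⌊$275,607 × 125%/9⌋ = $38,278; SL = ⌊$227,707/8⌋ = $28,463 → take DB $38,278. Book value $237,329.
Year 3: DB = ⌊$237,329 × 125%/9⌋ = $32,962; SL = ⌊$189,429/7⌋ = $27,061 → take DB $32,962. Book value $204,367.
Year 4: DB = ⌊$204,367 × 125%/9⌋ = $28,384; SL = ⌊$156,467/6⌋ = $26,077 → take DB $28,384. Book value $175,983.
Year 5: DB = ⌊$175,983 × 125%/9⌋ = $24,442; SL = ⌊$128,083/5⌋ = $25,616 → take SL $25,616. Book value $150,367.
Year 6: DB = ⌊$150,367 × 125%/9⌋ = $20,884; SL = ⌊$102,467/4⌋ = $25,616 → take SL $25,616. Book value $124,751.
Year 7: DB = ⌊$124,751 × 125%/9⌋ = $17,326; SL = ⌊$76,851/3⌋ = $25,617 → take SL $25,617. Book value $99,134.
Year 8: DB = ⌊$99,134 × 125%/9⌋ = $13,768; SL = ⌊$51,234/2⌋ = $25,617 → take SL $25,617. Book value $73,517.
Year 9 (final): $73,517 − $47,900 = $25,617. Book value $47,900.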